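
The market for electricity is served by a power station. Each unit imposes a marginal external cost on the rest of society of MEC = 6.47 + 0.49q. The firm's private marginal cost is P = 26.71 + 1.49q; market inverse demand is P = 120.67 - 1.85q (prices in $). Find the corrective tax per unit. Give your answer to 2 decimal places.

Social marginal cost = private MC + MEC = 33.18 + 1.98q.
Set SMC = demand: 33.18 + 1.98q = 120.67 - 1.85q → q* = 22.8433.
The Pigouvian tax equals MEC at q*: 6.47 + 0.49×22.8433 = 17.6632.

tax = $17.66 per unit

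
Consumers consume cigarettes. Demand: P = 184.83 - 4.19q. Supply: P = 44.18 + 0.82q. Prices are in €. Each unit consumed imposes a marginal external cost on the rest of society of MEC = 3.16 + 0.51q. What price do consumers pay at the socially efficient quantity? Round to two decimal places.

Social marginal benefit = demand − MEC = 181.67 - 4.70q.
Set SMB = MC: 181.67 - 4.70q = 44.18 + 0.82q → q* = 24.9076.
Consumer price on the demand curve at q*: 184.83 − 4.19×24.9076 = 80.4672.

P = €80.47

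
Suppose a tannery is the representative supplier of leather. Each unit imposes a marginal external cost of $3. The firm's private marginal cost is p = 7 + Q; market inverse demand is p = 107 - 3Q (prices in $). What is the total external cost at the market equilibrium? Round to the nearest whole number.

Market equilibrium (private): 7 + Q = 107 - 3Q → Q_m = 25.0000.
Total external cost = MEC × Q_m = 3 × 25.0000 = 75.0000.

$75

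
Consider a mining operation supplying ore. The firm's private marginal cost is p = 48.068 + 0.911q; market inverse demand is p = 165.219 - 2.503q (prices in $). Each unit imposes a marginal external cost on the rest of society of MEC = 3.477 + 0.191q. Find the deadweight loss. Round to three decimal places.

Market equilibrium (private): 48.068 + 0.911q = 165.219 - 2.503q → q_m = 34.3149.
Social marginal cost = private MC + MEC = 51.545 + 1.102q.
Set SMC = demand: 51.545 + 1.102q = 165.219 - 2.503q → q* = 31.5323.
Between q* and q_m the wedge SMC − demand runs linearly from 0 to MEC(q_m), so the loss is a triangle.
DWL = ½ × 2.7826 × 10.0311 = 13.9563.

DWL = $13.956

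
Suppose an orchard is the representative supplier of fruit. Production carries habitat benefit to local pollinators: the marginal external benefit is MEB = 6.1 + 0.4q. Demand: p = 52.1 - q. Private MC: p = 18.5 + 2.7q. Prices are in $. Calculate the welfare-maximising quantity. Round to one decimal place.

Social marginal cost = private MC − MEB = 12.4 + 2.3q.
Set SMC = demand: 12.4 + 2.3q = 52.1 - q → q* = 12.0303.

q* = 12.0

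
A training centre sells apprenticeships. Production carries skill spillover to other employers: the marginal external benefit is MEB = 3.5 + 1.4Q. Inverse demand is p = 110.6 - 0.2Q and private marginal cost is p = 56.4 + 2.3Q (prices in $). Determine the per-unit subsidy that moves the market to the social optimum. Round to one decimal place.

Social marginal cost = private MC − MEB = 52.9 + 0.9Q.
Set SMC = demand: 52.9 + 0.9Q = 110.6 - 0.2Q → Q* = 52.4545.
The Pigouvian subsidy equals MEB at Q*: 3.5 + 1.4×52.4545 = 76.9363.

subsidy = $76.9 per unit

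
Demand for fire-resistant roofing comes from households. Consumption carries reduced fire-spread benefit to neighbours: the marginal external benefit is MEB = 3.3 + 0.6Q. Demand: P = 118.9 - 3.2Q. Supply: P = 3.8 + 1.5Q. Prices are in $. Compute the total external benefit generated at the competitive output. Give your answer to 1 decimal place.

Market equilibrium (private): 3.8 + 1.5Q = 118.9 - 3.2Q → Q_m = 24.4894.
Total external benefit = ∫₀^{Q_m} (3.3 + 0.6Q) dQ = 3.3×24.4894 + ½×0.6×24.4894² = 260.7342.

$260.7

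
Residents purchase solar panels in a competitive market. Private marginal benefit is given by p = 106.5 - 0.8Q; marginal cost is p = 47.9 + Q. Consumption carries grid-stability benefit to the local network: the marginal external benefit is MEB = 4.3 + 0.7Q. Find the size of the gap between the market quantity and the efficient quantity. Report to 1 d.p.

24.6 units

Market equilibrium (private): 47.9 + Q = 106.5 - 0.8Q → Q_m = 32.5556.
Social marginal benefit = demand + MEB = 110.8 - 0.1Q.
Set SMB = MC: 110.8 - 0.1Q = 47.9 + Q → Q* = 57.1818.
Gap = |32.5556 − 57.1818| = 24.6262.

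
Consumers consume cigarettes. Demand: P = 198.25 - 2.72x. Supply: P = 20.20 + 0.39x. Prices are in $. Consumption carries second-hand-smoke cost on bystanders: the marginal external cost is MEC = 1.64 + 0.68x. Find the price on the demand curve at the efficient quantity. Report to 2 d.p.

P = $71.64

Social marginal benefit = demand − MEC = 196.61 - 3.40x.
Set SMB = MC: 196.61 - 3.40x = 20.20 + 0.39x → x* = 46.5462.
Consumer price on the demand curve at x*: 198.25 − 2.72×46.5462 = 71.6443.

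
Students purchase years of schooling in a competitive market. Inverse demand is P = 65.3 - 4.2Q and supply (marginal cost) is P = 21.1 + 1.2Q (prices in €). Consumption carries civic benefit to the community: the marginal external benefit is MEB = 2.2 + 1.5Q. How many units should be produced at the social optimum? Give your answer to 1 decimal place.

Q* = 11.9

Social marginal benefit = demand + MEB = 67.5 - 2.7Q.
Set SMB = MC: 67.5 - 2.7Q = 21.1 + 1.2Q → Q* = 11.8974.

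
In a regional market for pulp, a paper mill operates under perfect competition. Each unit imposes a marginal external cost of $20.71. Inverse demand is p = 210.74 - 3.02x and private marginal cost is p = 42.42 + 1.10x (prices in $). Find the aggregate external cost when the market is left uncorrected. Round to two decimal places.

$846.09

Market equilibrium (private): 42.42 + 1.10x = 210.74 - 3.02x → x_m = 40.8544.
Total external cost = MEC × x_m = 20.71 × 40.8544 = 846.0946.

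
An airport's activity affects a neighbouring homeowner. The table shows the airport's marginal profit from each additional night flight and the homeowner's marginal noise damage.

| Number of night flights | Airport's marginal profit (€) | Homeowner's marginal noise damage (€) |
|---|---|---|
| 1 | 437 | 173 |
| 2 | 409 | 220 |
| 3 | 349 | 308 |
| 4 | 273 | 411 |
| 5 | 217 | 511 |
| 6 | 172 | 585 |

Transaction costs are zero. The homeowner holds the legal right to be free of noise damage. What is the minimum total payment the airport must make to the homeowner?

Efficient level: marginal profit ≥ marginal noise damage through level 3, so k* = 3.
With the homeowner holding the right, the airport must at least compensate total damage at k*: 173 + 220 + 308 = 701.

€701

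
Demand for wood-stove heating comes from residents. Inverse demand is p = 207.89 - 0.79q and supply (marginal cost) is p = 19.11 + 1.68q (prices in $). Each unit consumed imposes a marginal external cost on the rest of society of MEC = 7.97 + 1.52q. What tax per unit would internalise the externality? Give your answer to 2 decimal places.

tax = $76.85 per unit

Social marginal benefit = demand − MEC = 199.92 - 2.31q.
Set SMB = MC: 199.92 - 2.31q = 19.11 + 1.68q → q* = 45.3158.
The Pigouvian tax equals MEC at q*: 7.97 + 1.52×45.3158 = 76.8500.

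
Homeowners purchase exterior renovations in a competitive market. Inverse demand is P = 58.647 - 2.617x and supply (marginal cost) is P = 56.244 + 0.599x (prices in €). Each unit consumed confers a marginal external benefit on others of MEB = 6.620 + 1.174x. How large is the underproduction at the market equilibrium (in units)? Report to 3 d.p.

3.672 units

Market equilibrium (private): 56.244 + 0.599x = 58.647 - 2.617x → x_m = 0.7472.
Social marginal benefit = demand + MEB = 65.267 - 1.443x.
Set SMB = MC: 65.267 - 1.443x = 56.244 + 0.599x → x* = 4.4187.
Gap = |0.7472 − 4.4187| = 3.6715.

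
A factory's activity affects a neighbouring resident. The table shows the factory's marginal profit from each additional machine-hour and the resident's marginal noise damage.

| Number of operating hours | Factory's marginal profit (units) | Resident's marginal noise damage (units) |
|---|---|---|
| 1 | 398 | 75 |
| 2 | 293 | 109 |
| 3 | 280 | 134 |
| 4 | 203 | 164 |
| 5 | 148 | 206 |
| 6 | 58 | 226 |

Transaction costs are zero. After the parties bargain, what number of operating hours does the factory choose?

Bargaining reaches the level where marginal profit last exceeds marginal noise damage.
That holds through level 4 (203 ≥ 164) but not at 5 (148 < 206).

4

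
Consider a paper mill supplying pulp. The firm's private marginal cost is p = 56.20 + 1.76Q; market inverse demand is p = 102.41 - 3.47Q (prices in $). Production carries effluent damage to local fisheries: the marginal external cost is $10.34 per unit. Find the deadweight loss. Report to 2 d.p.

DWL = $10.22

Market equilibrium (private): 56.20 + 1.76Q = 102.41 - 3.47Q → Q_m = 8.8356.
Social marginal cost = private MC + MEC = 66.54 + 1.76Q.
Set SMC = demand: 66.54 + 1.76Q = 102.41 - 3.47Q → Q* = 6.8585.
The welfare-loss triangle has base |Q_m − Q*| and height MEC(Q_m) (the vertical gap between SMC and demand is zero at Q* and MEC at Q_m).
DWL = ½ × 1.9771 × 10.3400 = 10.2216.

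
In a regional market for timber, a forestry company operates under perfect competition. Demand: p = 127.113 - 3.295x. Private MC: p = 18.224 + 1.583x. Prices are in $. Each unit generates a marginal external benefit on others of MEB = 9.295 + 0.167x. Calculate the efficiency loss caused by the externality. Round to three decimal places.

DWL = $18.000

Market equilibrium (private): 18.224 + 1.583x = 127.113 - 3.295x → x_m = 22.3225.
Social marginal cost = private MC − MEB = 8.929 + 1.416x.
Set SMC = demand: 8.929 + 1.416x = 127.113 - 3.295x → x* = 25.0868.
The loss is the area between SMC and demand from x* to x_m; with linear curves that's a triangle of height MEB(x_m).
DWL = ½ × 2.7643 × 13.0229 = 17.9996.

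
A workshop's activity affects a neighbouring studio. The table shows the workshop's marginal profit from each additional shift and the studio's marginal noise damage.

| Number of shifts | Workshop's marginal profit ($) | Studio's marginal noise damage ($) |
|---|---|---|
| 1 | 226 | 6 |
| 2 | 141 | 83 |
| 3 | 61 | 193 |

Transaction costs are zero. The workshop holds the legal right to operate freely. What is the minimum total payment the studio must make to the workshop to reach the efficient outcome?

Left alone the workshop would choose level 3 (marginal profit stays positive).
Efficient level: k* = 2 (marginal profit ≥ marginal noise damage through 2).
The studio must at least cover the workshop's forgone profit from cutting 3→2: 61 = 61.

$61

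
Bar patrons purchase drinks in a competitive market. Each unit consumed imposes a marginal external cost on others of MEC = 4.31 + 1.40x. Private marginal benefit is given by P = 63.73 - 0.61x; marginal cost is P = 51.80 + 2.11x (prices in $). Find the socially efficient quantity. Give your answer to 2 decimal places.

x* = 1.85

Social marginal benefit = demand − MEC = 59.42 - 2.01x.
Set SMB = MC: 59.42 - 2.01x = 51.80 + 2.11x → x* = 1.8495.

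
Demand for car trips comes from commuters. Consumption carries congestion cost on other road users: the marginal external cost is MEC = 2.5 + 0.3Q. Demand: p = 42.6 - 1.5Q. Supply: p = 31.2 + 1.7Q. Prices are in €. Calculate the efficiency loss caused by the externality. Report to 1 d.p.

Market equilibrium (private): 31.2 + 1.7Q = 42.6 - 1.5Q → Q_m = 3.5625.
Social marginal benefit = demand − MEC = 40.1 - 1.8Q.
Set SMB = MC: 40.1 - 1.8Q = 31.2 + 1.7Q → Q* = 2.5429.
The welfare-loss triangle has base |Q_m − Q*| and height MEC(Q_m) (the vertical gap between SMB and MC is zero at Q* and MEC at Q_m).
DWL = ½ × 1.0196 × 3.5688 = 1.8194.

DWL = €1.8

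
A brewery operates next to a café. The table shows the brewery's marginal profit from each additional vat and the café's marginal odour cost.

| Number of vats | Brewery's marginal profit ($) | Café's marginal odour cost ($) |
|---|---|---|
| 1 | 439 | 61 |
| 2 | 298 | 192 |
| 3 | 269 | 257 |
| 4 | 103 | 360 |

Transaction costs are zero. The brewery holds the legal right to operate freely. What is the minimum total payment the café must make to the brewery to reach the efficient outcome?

$103

Left alone the brewery would choose level 4 (marginal profit stays positive).
Efficient level: k* = 3 (marginal profit ≥ marginal odour cost through 3).
The café must at least cover the brewery's forgone profit from cutting 4→3: 103 = 103.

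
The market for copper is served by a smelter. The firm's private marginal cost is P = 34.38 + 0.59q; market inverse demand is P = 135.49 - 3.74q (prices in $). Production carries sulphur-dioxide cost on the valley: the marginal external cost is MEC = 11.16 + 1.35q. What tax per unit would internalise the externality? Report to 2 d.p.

tax = $32.54 per unit

Social marginal cost = private MC + MEC = 45.54 + 1.94q.
Set SMC = demand: 45.54 + 1.94q = 135.49 - 3.74q → q* = 15.8363.
The Pigouvian tax equals MEC at q*: 11.16 + 1.35×15.8363 = 32.5390.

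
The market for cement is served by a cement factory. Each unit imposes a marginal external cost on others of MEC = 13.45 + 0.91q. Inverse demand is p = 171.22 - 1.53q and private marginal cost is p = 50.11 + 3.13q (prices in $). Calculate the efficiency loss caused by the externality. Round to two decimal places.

Market equilibrium (private): 50.11 + 3.13q = 171.22 - 1.53q → q_m = 25.9893.
Social marginal cost = private MC + MEC = 63.56 + 4.04q.
Set SMC = demand: 63.56 + 4.04q = 171.22 - 1.53q → q* = 19.3285.
The welfare-loss triangle has base |q_m − q*| and height MEC(q_m) (the vertical gap between SMC and demand is zero at q* and MEC at q_m).
DWL = ½ × 6.6608 × 37.1002 = 123.5585.

DWL = $123.56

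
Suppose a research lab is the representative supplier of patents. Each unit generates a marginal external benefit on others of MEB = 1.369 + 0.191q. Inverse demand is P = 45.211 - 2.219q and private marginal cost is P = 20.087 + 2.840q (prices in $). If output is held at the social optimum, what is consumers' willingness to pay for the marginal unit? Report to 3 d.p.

Social marginal cost = private MC − MEB = 18.718 + 2.649q.
Set SMC = demand: 18.718 + 2.649q = 45.211 - 2.219q → q* = 5.4423.
Consumer price on the demand curve at q*: 45.211 − 2.219×5.4423 = 33.1345.

P = $33.135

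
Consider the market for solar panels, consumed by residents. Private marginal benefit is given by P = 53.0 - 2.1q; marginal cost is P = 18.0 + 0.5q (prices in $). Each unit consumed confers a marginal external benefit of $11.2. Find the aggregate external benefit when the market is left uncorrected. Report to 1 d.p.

Market equilibrium (private): 18.0 + 0.5q = 53.0 - 2.1q → q_m = 13.4615.
Total external benefit = MEB × q_m = 11.2 × 13.4615 = 150.7688.

$150.8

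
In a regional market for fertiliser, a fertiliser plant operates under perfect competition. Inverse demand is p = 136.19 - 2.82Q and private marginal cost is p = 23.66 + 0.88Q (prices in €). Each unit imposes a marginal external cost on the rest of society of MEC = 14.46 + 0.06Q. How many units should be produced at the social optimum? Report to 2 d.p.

Social marginal cost = private MC + MEC = 38.12 + 0.94Q.
Set SMC = demand: 38.12 + 0.94Q = 136.19 - 2.82Q → Q* = 26.0824.

Q* = 26.08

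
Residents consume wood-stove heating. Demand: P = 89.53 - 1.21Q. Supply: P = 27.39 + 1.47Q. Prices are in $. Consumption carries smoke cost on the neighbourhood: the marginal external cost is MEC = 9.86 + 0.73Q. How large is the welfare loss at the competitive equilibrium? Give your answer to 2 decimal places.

Market equilibrium (private): 27.39 + 1.47Q = 89.53 - 1.21Q → Q_m = 23.1866.
Social marginal benefit = demand − MEC = 79.67 - 1.94Q.
Set SMB = MC: 79.67 - 1.94Q = 27.39 + 1.47Q → Q* = 15.3314.
Height of the DWL triangle at Q_m is MC(Q_m) − SMB(Q_m) = MEC(Q_m) = 26.7862.
DWL = ½ × 7.8552 × 26.7862 = 105.2055.

DWL = $105.21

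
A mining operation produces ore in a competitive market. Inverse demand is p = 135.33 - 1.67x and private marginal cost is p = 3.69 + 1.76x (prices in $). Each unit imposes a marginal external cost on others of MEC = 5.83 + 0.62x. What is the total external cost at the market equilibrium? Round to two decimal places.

Market equilibrium (private): 3.69 + 1.76x = 135.33 - 1.67x → x_m = 38.3790.
Total external cost = ∫₀^{x_m} (5.83 + 0.62x) dx = 5.83×38.3790 + ½×0.62×38.3790² = 680.3633.

$680.36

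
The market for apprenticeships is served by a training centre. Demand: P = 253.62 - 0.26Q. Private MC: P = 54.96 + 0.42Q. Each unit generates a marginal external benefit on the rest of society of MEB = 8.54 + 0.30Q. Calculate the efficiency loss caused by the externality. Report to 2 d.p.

Market equilibrium (private): 54.96 + 0.42Q = 253.62 - 0.26Q → Q_m = 292.1471.
Social marginal cost = private MC − MEB = 46.42 + 0.12Q.
Set SMC = demand: 46.42 + 0.12Q = 253.62 - 0.26Q → Q* = 545.2632.
The loss is the area between SMC and demand from Q* to Q_m; with linear curves that's a triangle of height MEB(Q_m).
DWL = ½ × 253.1161 × 96.1841 = 12172.8721.

DWL = 12172.87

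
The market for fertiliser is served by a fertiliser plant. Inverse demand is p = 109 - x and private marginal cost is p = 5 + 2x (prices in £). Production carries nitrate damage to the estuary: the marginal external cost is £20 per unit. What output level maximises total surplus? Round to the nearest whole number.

Social marginal cost = private MC + MEC = 25 + 2x.
Set SMC = demand: 25 + 2x = 109 - x → x* = 28.0000.

x* = 28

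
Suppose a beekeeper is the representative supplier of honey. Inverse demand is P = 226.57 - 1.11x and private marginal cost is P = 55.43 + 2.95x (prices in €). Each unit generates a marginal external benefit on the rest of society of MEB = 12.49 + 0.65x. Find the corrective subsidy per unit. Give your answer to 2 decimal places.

subsidy = €47.49 per unit

Social marginal cost = private MC − MEB = 42.94 + 2.30x.
Set SMC = demand: 42.94 + 2.30x = 226.57 - 1.11x → x* = 53.8504.
The Pigouvian subsidy equals MEB at x*: 12.49 + 0.65×53.8504 = 47.4928.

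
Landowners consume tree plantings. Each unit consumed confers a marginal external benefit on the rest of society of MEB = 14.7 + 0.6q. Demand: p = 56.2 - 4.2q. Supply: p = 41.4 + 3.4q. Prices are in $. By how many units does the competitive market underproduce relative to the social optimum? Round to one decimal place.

Market equilibrium (private): 41.4 + 3.4q = 56.2 - 4.2q → q_m = 1.9474.
Social marginal benefit = demand + MEB = 70.9 - 3.6q.
Set SMB = MC: 70.9 - 3.6q = 41.4 + 3.4q → q* = 4.2143.
Gap = |1.9474 − 4.2143| = 2.2669.

2.3 units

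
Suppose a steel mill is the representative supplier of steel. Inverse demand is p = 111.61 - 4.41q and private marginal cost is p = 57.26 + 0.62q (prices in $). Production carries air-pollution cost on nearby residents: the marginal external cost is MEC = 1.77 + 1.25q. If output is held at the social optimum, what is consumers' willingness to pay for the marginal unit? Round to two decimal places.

Social marginal cost = private MC + MEC = 59.03 + 1.87q.
Set SMC = demand: 59.03 + 1.87q = 111.61 - 4.41q → q* = 8.3726.
Consumer price on the demand curve at q*: 111.61 − 4.41×8.3726 = 74.6868.

P = $74.69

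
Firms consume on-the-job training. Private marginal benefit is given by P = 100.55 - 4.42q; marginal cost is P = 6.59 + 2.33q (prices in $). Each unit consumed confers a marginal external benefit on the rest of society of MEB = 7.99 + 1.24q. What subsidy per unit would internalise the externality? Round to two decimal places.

Social marginal benefit = demand + MEB = 108.54 - 3.18q.
Set SMB = MC: 108.54 - 3.18q = 6.59 + 2.33q → q* = 18.5027.
The Pigouvian subsidy equals MEB at q*: 7.99 + 1.24×18.5027 = 30.9333.

subsidy = $30.93 per unit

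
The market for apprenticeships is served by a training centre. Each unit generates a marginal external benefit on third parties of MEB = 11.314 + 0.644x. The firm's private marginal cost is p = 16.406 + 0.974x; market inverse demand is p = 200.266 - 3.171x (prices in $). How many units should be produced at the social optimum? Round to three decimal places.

Social marginal cost = private MC − MEB = 5.092 + 0.330x.
Set SMC = demand: 5.092 + 0.330x = 200.266 - 3.171x → x* = 55.7481.

x* = 55.748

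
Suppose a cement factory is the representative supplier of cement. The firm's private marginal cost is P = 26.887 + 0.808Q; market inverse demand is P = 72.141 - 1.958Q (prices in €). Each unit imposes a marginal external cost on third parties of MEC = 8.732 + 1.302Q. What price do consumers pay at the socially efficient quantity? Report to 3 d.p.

Social marginal cost = private MC + MEC = 35.619 + 2.110Q.
Set SMC = demand: 35.619 + 2.110Q = 72.141 - 1.958Q → Q* = 8.9779.
Consumer price on the demand curve at Q*: 72.141 − 1.958×8.9779 = 54.5623.

P = €54.562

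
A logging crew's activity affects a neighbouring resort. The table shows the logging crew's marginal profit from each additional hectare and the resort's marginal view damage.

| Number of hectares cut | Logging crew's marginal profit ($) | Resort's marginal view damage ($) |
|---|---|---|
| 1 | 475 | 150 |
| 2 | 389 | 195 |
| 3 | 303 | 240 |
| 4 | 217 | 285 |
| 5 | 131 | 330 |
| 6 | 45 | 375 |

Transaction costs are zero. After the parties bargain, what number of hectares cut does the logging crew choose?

Bargaining reaches the level where marginal profit last exceeds marginal view damage.
That holds through level 3 (303 ≥ 240) but not at 4 (217 < 285).

3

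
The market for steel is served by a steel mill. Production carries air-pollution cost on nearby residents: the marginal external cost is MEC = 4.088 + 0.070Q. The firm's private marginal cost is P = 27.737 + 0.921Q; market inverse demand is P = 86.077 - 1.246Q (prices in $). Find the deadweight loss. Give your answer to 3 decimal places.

DWL = $7.973

Market equilibrium (private): 27.737 + 0.921Q = 86.077 - 1.246Q → Q_m = 26.9220.
Social marginal cost = private MC + MEC = 31.825 + 0.991Q.
Set SMC = demand: 31.825 + 0.991Q = 86.077 - 1.246Q → Q* = 24.2521.
The welfare-loss triangle has base |Q_m − Q*| and height MEC(Q_m) (the vertical gap between SMC and demand is zero at Q* and MEC at Q_m).
DWL = ½ × 2.6699 × 5.9725 = 7.9730.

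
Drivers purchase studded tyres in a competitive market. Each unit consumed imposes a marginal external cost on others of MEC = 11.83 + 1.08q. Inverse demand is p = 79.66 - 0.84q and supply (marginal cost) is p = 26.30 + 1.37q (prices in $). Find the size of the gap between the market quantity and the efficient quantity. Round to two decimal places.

11.52 units

Market equilibrium (private): 26.30 + 1.37q = 79.66 - 0.84q → q_m = 24.1448.
Social marginal benefit = demand − MEC = 67.83 - 1.92q.
Set SMB = MC: 67.83 - 1.92q = 26.30 + 1.37q → q* = 12.6231.
Gap = |24.1448 − 12.6231| = 11.5217.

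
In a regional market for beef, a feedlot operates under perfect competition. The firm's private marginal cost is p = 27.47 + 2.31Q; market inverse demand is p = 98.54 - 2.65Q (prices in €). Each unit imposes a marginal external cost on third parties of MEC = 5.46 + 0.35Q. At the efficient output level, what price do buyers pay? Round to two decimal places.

P = €65.80

Social marginal cost = private MC + MEC = 32.93 + 2.66Q.
Set SMC = demand: 32.93 + 2.66Q = 98.54 - 2.65Q → Q* = 12.3559.
Consumer price on the demand curve at Q*: 98.54 − 2.65×12.3559 = 65.7969.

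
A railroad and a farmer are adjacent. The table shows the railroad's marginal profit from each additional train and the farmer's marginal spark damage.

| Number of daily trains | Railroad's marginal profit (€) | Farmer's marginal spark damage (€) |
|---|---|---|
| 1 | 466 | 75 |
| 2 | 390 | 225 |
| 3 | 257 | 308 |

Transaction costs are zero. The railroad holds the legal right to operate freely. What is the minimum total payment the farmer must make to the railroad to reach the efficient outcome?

Left alone the railroad would choose level 3 (marginal profit stays positive).
Efficient level: k* = 2 (marginal profit ≥ marginal spark damage through 2).
The farmer must at least cover the railroad's forgone profit from cutting 3→2: 257 = 257.

€257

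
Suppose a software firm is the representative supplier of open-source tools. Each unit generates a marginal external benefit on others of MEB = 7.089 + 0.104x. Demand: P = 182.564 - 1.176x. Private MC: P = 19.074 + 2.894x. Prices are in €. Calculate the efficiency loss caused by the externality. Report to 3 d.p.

DWL = €16.003

Market equilibrium (private): 19.074 + 2.894x = 182.564 - 1.176x → x_m = 40.1695.
Social marginal cost = private MC − MEB = 11.985 + 2.790x.
Set SMC = demand: 11.985 + 2.790x = 182.564 - 1.176x → x* = 43.0103.
The loss is the area between SMC and demand from x* to x_m; with linear curves that's a triangle of height MEB(x_m).
DWL = ½ × 2.8408 × 11.2666 = 16.0031.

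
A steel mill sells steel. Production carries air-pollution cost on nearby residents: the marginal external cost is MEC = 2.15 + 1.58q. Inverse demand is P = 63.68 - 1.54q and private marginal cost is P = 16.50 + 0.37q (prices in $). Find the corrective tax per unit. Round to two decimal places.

Social marginal cost = private MC + MEC = 18.65 + 1.95q.
Set SMC = demand: 18.65 + 1.95q = 63.68 - 1.54q → q* = 12.9026.
The Pigouvian tax equals MEC at q*: 2.15 + 1.58×12.9026 = 22.5361.

tax = $22.54 per unit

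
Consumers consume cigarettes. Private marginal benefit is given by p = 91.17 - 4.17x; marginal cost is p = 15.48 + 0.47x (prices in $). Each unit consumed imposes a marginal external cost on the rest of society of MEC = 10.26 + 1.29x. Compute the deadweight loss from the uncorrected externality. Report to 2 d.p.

DWL = $82.62

Market equilibrium (private): 15.48 + 0.47x = 91.17 - 4.17x → x_m = 16.3125.
Social marginal benefit = demand − MEC = 80.91 - 5.46x.
Set SMB = MC: 80.91 - 5.46x = 15.48 + 0.47x → x* = 11.0337.
Height of the DWL triangle at x_m is MC(x_m) − SMB(x_m) = MEC(x_m) = 31.3031.
DWL = ½ × 5.2788 × 31.3031 = 82.6214.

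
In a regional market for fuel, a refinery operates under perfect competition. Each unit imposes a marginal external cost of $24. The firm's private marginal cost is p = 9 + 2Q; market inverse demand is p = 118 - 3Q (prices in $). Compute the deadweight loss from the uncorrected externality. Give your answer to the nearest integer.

Market equilibrium (private): 9 + 2Q = 118 - 3Q → Q_m = 21.8000.
Social marginal cost = private MC + MEC = 33 + 2Q.
Set SMC = demand: 33 + 2Q = 118 - 3Q → Q* = 17.0000.
Between Q* and Q_m the wedge SMC − demand runs linearly from 0 to MEC(Q_m), so the loss is a triangle.
DWL = ½ × 4.8000 × 24.0000 = 57.6000.

DWL = $58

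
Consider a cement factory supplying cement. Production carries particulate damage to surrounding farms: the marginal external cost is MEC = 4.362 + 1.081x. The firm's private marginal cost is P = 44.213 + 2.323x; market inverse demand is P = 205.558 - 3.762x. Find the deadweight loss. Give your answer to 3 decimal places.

Market equilibrium (private): 44.213 + 2.323x = 205.558 - 3.762x → x_m = 26.5152.
Social marginal cost = private MC + MEC = 48.575 + 3.404x.
Set SMC = demand: 48.575 + 3.404x = 205.558 - 3.762x → x* = 21.9066.
The loss is the area between SMC and demand from x* to x_m; with linear curves that's a triangle of height MEC(x_m).
DWL = ½ × 4.6086 × 33.0249 = 76.0993.

DWL = 76.099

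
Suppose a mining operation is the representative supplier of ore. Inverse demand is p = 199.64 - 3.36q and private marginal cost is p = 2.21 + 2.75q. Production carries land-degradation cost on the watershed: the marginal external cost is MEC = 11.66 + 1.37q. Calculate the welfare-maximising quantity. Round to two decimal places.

Social marginal cost = private MC + MEC = 13.87 + 4.12q.
Set SMC = demand: 13.87 + 4.12q = 199.64 - 3.36q → q* = 24.8356.

q* = 24.84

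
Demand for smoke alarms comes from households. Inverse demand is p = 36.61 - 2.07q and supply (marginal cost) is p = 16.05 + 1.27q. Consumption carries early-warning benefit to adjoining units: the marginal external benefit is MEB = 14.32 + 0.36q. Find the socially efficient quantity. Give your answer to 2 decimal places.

q* = 11.70

Social marginal benefit = demand + MEB = 50.93 - 1.71q.
Set SMB = MC: 50.93 - 1.71q = 16.05 + 1.27q → q* = 11.7047.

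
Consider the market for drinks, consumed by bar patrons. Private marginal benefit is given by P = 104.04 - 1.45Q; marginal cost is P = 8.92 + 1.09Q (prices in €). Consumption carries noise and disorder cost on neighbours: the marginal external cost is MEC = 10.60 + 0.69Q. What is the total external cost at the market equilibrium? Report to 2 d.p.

Market equilibrium (private): 8.92 + 1.09Q = 104.04 - 1.45Q → Q_m = 37.4488.
Total external cost = ∫₀^{Q_m} (10.60 + 0.69Q) dQ = 10.60×37.4488 + ½×0.69×37.4488² = 880.7896.

€880.79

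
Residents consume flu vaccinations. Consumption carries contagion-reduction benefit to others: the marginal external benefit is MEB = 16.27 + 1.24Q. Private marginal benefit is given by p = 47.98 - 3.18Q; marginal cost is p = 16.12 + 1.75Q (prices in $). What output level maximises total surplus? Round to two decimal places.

Social marginal benefit = demand + MEB = 64.25 - 1.94Q.
Set SMB = MC: 64.25 - 1.94Q = 16.12 + 1.75Q → Q* = 13.0434.

Q* = 13.04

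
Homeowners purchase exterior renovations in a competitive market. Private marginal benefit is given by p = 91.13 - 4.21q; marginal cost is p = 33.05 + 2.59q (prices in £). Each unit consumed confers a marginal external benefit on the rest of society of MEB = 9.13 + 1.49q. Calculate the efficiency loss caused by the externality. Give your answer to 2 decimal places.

Market equilibrium (private): 33.05 + 2.59q = 91.13 - 4.21q → q_m = 8.5412.
Social marginal benefit = demand + MEB = 100.26 - 2.72q.
Set SMB = MC: 100.26 - 2.72q = 33.05 + 2.59q → q* = 12.6573.
The loss is the area between SMB and MC from q* to q_m; with linear curves that's a triangle of height MEB(q_m).
DWL = ½ × 4.1161 × 21.8564 = 44.9816.

DWL = £44.98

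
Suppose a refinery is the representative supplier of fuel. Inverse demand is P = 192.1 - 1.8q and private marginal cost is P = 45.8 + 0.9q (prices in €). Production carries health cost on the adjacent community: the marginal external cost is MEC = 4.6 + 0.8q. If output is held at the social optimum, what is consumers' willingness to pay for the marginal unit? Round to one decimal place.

Social marginal cost = private MC + MEC = 50.4 + 1.7q.
Set SMC = demand: 50.4 + 1.7q = 192.1 - 1.8q → q* = 40.4857.
Consumer price on the demand curve at q*: 192.1 − 1.8×40.4857 = 119.2257.

P = €119.2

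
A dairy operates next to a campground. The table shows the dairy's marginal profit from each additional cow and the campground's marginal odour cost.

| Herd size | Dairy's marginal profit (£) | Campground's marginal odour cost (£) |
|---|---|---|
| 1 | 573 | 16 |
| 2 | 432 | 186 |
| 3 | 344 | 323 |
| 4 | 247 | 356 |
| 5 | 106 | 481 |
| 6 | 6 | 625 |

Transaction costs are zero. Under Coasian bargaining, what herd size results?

3

Bargaining reaches the level where marginal profit last exceeds marginal odour cost.
That holds through level 3 (344 ≥ 323) but not at 4 (247 < 356).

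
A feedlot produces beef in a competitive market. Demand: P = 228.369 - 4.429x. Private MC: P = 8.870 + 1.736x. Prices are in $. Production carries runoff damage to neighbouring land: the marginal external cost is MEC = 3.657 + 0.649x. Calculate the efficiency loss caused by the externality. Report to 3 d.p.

Market equilibrium (private): 8.870 + 1.736x = 228.369 - 4.429x → x_m = 35.6041.
Social marginal cost = private MC + MEC = 12.527 + 2.385x.
Set SMC = demand: 12.527 + 2.385x = 228.369 - 4.429x → x* = 31.6763.
Height of the DWL triangle at x_m is SMC(x_m) − demand(x_m) = MEC(x_m) = 26.7640.
DWL = ½ × 3.9278 × 26.7640 = 52.5618.

DWL = $52.562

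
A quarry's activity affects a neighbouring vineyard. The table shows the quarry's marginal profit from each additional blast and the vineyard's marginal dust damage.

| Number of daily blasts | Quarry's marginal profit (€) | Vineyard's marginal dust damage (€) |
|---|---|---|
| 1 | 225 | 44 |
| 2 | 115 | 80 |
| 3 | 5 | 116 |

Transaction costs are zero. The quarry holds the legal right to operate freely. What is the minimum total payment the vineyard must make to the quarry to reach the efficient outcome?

€5

Left alone the quarry would choose level 3 (marginal profit stays positive).
Efficient level: k* = 2 (marginal profit ≥ marginal dust damage through 2).
The vineyard must at least cover the quarry's forgone profit from cutting 3→2: 5 = 5.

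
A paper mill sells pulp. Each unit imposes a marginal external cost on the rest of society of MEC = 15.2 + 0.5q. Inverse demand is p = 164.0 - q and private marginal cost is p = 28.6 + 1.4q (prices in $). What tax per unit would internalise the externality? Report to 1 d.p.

tax = $35.9 per unit

Social marginal cost = private MC + MEC = 43.8 + 1.9q.
Set SMC = demand: 43.8 + 1.9q = 164.0 - q → q* = 41.4483.
The Pigouvian tax equals MEC at q*: 15.2 + 0.5×41.4483 = 35.9242.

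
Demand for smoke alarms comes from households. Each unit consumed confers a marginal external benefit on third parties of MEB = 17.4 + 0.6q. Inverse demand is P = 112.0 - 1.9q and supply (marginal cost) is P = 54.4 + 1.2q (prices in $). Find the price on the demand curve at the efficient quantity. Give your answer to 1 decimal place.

Social marginal benefit = demand + MEB = 129.4 - 1.3q.
Set SMB = MC: 129.4 - 1.3q = 54.4 + 1.2q → q* = 30.0000.
Consumer price on the demand curve at q*: 112.0 − 1.9×30.0000 = 55.0000.

P = $55.0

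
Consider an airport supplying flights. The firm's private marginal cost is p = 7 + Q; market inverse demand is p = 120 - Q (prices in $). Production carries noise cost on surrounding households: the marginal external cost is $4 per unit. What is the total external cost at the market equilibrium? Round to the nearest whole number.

Market equilibrium (private): 7 + Q = 120 - Q → Q_m = 56.5000.
Total external cost = MEC × Q_m = 4 × 56.5000 = 226.0000.

$226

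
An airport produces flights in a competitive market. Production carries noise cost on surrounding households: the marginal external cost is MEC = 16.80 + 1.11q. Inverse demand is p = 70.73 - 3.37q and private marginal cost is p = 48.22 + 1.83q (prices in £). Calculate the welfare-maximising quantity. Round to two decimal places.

Social marginal cost = private MC + MEC = 65.02 + 2.94q.
Set SMC = demand: 65.02 + 2.94q = 70.73 - 3.37q → q* = 0.9049.

q* = 0.90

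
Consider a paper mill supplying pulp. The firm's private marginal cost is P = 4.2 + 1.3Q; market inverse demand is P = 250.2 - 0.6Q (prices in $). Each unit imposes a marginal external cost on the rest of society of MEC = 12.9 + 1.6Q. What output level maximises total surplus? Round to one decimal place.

Social marginal cost = private MC + MEC = 17.1 + 2.9Q.
Set SMC = demand: 17.1 + 2.9Q = 250.2 - 0.6Q → Q* = 66.6000.

Q* = 66.6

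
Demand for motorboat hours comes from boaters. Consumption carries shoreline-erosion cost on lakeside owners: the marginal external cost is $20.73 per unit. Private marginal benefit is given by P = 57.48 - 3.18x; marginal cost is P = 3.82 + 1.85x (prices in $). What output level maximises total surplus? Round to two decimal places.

x* = 6.55

Social marginal benefit = demand − MEC = 36.75 - 3.18x.
Set SMB = MC: 36.75 - 3.18x = 3.82 + 1.85x → x* = 6.5467.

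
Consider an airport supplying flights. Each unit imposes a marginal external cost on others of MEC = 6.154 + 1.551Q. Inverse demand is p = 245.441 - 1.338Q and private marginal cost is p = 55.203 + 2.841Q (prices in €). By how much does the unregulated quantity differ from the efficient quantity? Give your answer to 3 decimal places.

13.396 units

Market equilibrium (private): 55.203 + 2.841Q = 245.441 - 1.338Q → Q_m = 45.5224.
Social marginal cost = private MC + MEC = 61.357 + 4.392Q.
Set SMC = demand: 61.357 + 4.392Q = 245.441 - 1.338Q → Q* = 32.1264.
Gap = |45.5224 − 32.1264| = 13.3960.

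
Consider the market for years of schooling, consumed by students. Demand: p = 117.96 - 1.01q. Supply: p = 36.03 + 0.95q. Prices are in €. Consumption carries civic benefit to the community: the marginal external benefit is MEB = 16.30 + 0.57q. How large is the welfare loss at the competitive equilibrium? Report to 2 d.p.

DWL = €579.19

Market equilibrium (private): 36.03 + 0.95q = 117.96 - 1.01q → q_m = 41.8010.
Social marginal benefit = demand + MEB = 134.26 - 0.44q.
Set SMB = MC: 134.26 - 0.44q = 36.03 + 0.95q → q* = 70.6691.
The loss is the area between SMB and MC from q* to q_m; with linear curves that's a triangle of height MEB(q_m).
DWL = ½ × 28.8681 × 40.1266 = 579.1894.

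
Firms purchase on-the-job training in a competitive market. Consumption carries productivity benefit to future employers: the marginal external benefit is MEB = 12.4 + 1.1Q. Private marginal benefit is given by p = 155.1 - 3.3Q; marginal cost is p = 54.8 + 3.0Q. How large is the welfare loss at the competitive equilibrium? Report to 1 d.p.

DWL = 86.0

Market equilibrium (private): 54.8 + 3.0Q = 155.1 - 3.3Q → Q_m = 15.9206.
Social marginal benefit = demand + MEB = 167.5 - 2.2Q.
Set SMB = MC: 167.5 - 2.2Q = 54.8 + 3.0Q → Q* = 21.6731.
The welfare-loss triangle has base |Q_m − Q*| and height MEB(Q_m) (the vertical gap between SMB and MC is zero at Q* and MEB at Q_m).
DWL = ½ × 5.7525 × 29.9127 = 86.0364.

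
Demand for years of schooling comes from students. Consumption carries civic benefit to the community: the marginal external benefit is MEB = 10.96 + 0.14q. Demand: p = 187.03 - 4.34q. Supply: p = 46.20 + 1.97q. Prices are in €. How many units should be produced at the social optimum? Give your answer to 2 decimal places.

q* = 24.60

Social marginal benefit = demand + MEB = 197.99 - 4.20q.
Set SMB = MC: 197.99 - 4.20q = 46.20 + 1.97q → q* = 24.6013.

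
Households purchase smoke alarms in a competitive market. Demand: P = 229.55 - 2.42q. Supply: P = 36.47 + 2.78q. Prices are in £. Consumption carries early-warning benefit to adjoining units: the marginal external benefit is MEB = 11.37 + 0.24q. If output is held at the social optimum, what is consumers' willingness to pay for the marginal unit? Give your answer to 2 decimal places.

Social marginal benefit = demand + MEB = 240.92 - 2.18q.
Set SMB = MC: 240.92 - 2.18q = 36.47 + 2.78q → q* = 41.2198.
Consumer price on the demand curve at q*: 229.55 − 2.42×41.2198 = 129.7981.

P = £129.80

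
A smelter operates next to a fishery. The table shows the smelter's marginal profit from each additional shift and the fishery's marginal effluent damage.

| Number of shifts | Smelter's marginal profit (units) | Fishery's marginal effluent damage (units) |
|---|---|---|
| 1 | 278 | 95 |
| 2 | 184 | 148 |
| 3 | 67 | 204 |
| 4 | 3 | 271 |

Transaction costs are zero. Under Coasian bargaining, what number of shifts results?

Bargaining reaches the level where marginal profit last exceeds marginal effluent damage.
That holds through level 2 (184 ≥ 148) but not at 3 (67 < 204).

2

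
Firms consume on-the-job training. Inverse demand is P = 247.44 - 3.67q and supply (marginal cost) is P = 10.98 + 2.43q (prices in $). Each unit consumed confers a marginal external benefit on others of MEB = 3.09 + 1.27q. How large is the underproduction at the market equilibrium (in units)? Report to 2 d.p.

10.83 units

Market equilibrium (private): 10.98 + 2.43q = 247.44 - 3.67q → q_m = 38.7639.
Social marginal benefit = demand + MEB = 250.53 - 2.40q.
Set SMB = MC: 250.53 - 2.40q = 10.98 + 2.43q → q* = 49.5963.
Gap = |38.7639 − 49.5963| = 10.8324.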